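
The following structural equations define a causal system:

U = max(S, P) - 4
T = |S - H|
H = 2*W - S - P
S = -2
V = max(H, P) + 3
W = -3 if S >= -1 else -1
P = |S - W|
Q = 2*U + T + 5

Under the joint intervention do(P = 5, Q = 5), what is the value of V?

Under do(P = 5, Q = 5), each intervened variable's structural equation is replaced by its fixed value.
W = -3 if S >= -1 else -1  [with S=-2]  = -1
H = 2*W - S - P  [with W=-1, S=-2, P=5]  = -5
V = max(H, P) + 3  [with H=-5, P=5]  = 8

8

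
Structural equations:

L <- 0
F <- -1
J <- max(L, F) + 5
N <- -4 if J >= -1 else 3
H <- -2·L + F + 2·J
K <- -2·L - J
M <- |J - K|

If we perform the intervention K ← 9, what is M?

Intervening sets K = 9 and removes its equation (K <- -2·L - J).
J = max(L, F) + 5  [with L=0, F=-1]  = 5
M = |J - K|  [with J=5, K=9]  = 4

4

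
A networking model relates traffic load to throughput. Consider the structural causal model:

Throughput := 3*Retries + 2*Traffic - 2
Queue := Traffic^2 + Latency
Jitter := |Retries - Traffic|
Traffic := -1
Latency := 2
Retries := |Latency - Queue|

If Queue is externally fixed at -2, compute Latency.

Under do(Queue=-2), the mechanism Queue := Traffic^2 + Latency is discarded; Queue is fixed at -2.
Since Latency is not a descendant of the intervened variable, it is unaffected.

2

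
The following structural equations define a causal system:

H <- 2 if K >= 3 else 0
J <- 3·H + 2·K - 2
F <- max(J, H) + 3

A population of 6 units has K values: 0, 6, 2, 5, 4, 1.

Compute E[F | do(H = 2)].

13

Under do(H=2), H's equation is replaced by H=2 for every unit. Per-unit F: 7, 19, 11, 17, 15, 9. Mean = 13.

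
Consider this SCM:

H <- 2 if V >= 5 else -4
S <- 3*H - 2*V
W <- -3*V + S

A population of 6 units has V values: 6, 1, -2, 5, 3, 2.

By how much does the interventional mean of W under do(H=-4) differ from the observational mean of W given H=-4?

do(H=-4) breaks H's dependence on V. With H=-4 fixed, W across the units is -42, -17, -2, -37, -27, -22, mean -24.5.
Observing H=-4 restricts to units where H's equation naturally yields -4: V ∈ {1, -2, 3, 2}. In that subpopulation W = -17, -2, -27, -22, mean -17.
Difference = -24.5 − (-17) = -7.5.

-7.5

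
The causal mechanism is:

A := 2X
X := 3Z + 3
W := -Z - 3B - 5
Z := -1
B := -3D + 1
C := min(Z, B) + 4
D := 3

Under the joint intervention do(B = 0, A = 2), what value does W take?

-4

Under do(B = 0, A = 2), each intervened variable's structural equation is replaced by its fixed value.
W = -Z - 3B - 5  [with Z=-1, B=0]  = -4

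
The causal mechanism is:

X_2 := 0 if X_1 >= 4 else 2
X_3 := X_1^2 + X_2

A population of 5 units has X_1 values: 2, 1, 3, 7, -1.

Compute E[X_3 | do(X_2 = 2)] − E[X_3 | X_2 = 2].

The intervention sets X_2=2 in all 5 units regardless of X_1. Recomputing X_3 per unit gives 6, 3, 11, 51, 3; average 14.8.
Conditioning on X_2=2 selects the 4 unit(s) with X_1 ∈ {2, 1, 3, -1}. Their X_3 values: 6, 3, 11, 3. Mean = 5.75.
Difference = 14.8 − 5.75 = 9.05.

9.05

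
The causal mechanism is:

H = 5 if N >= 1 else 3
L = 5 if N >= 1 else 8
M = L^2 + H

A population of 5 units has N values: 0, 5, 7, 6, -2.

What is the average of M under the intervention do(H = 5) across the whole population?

The intervention sets H=5 in all 5 units regardless of N. Recomputing M per unit gives 69, 30, 30, 30, 69; average 45.6.

45.6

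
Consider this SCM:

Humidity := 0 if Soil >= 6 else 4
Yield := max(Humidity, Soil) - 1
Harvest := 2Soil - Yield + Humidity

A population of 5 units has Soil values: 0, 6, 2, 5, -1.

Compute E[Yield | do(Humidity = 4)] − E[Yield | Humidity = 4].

Under do(Humidity=4), Humidity's equation is replaced by Humidity=4 for every unit. Per-unit Yield: 3, 5, 3, 4, 3. Mean = 3.6.
Observing Humidity=4 restricts to units where Humidity's equation naturally yields 4: Soil ∈ {0, 2, 5, -1}. In that subpopulation Yield = 3, 3, 4, 3, mean 3.25.
Difference = 3.6 − 3.25 = 0.35.

0.35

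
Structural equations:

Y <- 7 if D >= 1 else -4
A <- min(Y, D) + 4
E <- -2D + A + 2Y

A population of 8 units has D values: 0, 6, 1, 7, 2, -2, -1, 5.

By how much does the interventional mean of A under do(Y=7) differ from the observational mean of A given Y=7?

-1.95

Under do(Y=7), Y's equation is replaced by Y=7 for every unit. Per-unit A: 4, 10, 5, 11, 6, 2, 3, 9. Mean = 6.25.
Observing Y=7 restricts to units where Y's equation naturally yields 7: D ∈ {6, 1, 7, 2, 5}. In that subpopulation A = 10, 5, 11, 6, 9, mean 8.2.
Difference = 6.25 − 8.2 = -1.95.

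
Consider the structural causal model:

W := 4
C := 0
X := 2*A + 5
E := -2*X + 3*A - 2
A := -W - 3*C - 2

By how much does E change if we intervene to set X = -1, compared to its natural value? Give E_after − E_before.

-12

Intervening sets X = -1 and removes its equation (X := 2*A + 5).
A = -W - 3*C - 2  [with W=4, C=0]  = -6
E = -2*X + 3*A - 2  [with X=-1, A=-6]  = -18
Without intervention: A = -W - 3*C - 2  [with W=4, C=0]  = -6; X = 2*A + 5  [with A=-6]  = -7; E = -2*X + 3*A - 2  [with X=-7, A=-6]  = -6.
Change = -18 − (-6) = -12.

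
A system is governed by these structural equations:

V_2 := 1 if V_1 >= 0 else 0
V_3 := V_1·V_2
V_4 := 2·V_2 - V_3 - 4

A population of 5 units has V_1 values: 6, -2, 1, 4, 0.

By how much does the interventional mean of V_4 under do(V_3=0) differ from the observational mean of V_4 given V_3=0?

The intervention sets V_3=0 in all 5 units regardless of V_1. Recomputing V_4 per unit gives -2, -4, -2, -2, -2; average -2.4.
E[V_4|V_3=0] averages over only the 2 units with V_3=0 (V_1 = -2, 0): V_4 = -4, -2, mean -3.
Difference = -2.4 − (-3) = 0.6.

0.6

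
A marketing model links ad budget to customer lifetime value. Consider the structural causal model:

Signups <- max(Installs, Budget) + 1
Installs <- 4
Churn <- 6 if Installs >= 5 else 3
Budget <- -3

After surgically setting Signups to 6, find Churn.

The intervention breaks the incoming arrows to Signups: Signups <- max(Installs, Budget) + 1 no longer applies, and Signups = 6.
Churn is not downstream of the intervention, so its value is determined by the original equations.
Churn = 6 if Installs >= 5 else 3  [with Installs=4]  = 3

3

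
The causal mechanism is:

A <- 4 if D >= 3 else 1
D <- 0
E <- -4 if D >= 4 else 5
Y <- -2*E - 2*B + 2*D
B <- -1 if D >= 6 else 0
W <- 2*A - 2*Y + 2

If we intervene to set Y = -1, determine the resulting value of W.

The intervention breaks the incoming arrows to Y: Y <- -2*E - 2*B + 2*D no longer applies, and Y = -1.
A = 4 if D >= 3 else 1  [with D=0]  = 1
W = 2*A - 2*Y + 2  [with A=1, Y=-1]  = 6

6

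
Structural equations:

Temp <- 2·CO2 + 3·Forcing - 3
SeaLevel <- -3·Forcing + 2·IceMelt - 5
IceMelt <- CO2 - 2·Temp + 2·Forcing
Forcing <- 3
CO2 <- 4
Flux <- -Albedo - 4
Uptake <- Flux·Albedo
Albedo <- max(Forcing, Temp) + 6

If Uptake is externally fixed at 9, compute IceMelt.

The intervention breaks the incoming arrows to Uptake: Uptake <- Flux·Albedo no longer applies, and Uptake = 9.
Since IceMelt is not a descendant of the intervened variable, it is unaffected.
Temp = 2·CO2 + 3·Forcing - 3  [with CO2=4, Forcing=3]  = 14
IceMelt = CO2 - 2·Temp + 2·Forcing  [with CO2=4, Temp=14, Forcing=3]  = -18

-18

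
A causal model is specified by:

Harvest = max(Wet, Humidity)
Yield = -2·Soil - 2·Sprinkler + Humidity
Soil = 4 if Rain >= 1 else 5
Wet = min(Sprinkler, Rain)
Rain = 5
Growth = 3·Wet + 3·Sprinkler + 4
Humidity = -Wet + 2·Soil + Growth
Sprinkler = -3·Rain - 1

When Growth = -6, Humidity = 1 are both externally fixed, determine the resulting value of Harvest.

Setting Growth = -6, Humidity = 1 by intervention discards those variables' equations.
Sprinkler = -3·Rain - 1  [with Rain=5]  = -16
Wet = min(Sprinkler, Rain)  [with Sprinkler=-16, Rain=5]  = -16
Harvest = max(Wet, Humidity)  [with Wet=-16, Humidity=1]  = 1

1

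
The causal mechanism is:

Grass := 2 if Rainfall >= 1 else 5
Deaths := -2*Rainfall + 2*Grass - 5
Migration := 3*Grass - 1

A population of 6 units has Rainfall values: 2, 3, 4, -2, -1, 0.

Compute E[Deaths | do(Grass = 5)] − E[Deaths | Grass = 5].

-4

Every unit gets Grass=5 under the intervention. Deaths values become 1, -1, -3, 9, 7, 5; E[Deaths|do(Grass=5)] = 3.
Conditioning on Grass=5 selects the 3 unit(s) with Rainfall ∈ {-2, -1, 0}. Their Deaths values: 9, 7, 5. Mean = 7.
Difference = 3 − 7 = -4.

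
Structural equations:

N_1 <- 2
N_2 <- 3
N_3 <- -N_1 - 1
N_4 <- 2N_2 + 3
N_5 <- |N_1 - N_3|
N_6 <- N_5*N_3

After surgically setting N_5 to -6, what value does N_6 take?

18

The intervention breaks the incoming arrows to N_5: N_5 <- |N_1 - N_3| no longer applies, and N_5 = -6.
N_3 = -N_1 - 1  [with N_1=2]  = -3
N_6 = N_5*N_3  [with N_5=-6, N_3=-3]  = 18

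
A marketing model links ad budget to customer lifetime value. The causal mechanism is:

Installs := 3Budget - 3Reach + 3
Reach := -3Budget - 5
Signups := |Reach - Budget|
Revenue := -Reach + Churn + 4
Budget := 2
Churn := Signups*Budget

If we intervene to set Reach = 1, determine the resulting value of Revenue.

Under do(Reach=1), the mechanism Reach := -3Budget - 5 is discarded; Reach is fixed at 1.
Signups = |Reach - Budget|  [with Reach=1, Budget=2]  = 1
Churn = Signups*Budget  [with Signups=1, Budget=2]  = 2
Revenue = -Reach + Churn + 4  [with Reach=1, Churn=2]  = 5

5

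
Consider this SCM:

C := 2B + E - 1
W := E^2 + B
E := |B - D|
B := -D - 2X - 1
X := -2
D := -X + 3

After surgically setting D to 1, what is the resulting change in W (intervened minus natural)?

Under do(D=1), the mechanism D := -X + 3 is discarded; D is fixed at 1.
B = -D - 2X - 1  [with D=1, X=-2]  = 2
E = |B - D|  [with B=2, D=1]  = 1
W = E^2 + B  [with E=1, B=2]  = 3
Without intervention: D = -X + 3  [with X=-2]  = 5; B = -D - 2X - 1  [with D=5, X=-2]  = -2; E = |B - D|  [with B=-2, D=5]  = 7; W = E^2 + B  [with E=7, B=-2]  = 47.
Change = 3 − 47 = -44.

-44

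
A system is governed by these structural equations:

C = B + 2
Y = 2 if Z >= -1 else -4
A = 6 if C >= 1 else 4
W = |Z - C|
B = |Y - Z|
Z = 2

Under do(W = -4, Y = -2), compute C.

6

Setting W = -4, Y = -2 by intervention discards those variables' equations.
B = |Y - Z|  [with Y=-2, Z=2]  = 4
C = B + 2  [with B=4]  = 6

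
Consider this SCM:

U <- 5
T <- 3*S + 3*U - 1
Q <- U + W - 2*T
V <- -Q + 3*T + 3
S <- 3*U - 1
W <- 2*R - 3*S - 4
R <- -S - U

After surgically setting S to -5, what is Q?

18

Under do(S=-5), the mechanism S <- 3*U - 1 is discarded; S is fixed at -5.
T = 3*S + 3*U - 1  [with S=-5, U=5]  = -1
R = -S - U  [with S=-5, U=5]  = 0
W = 2*R - 3*S - 4  [with R=0, S=-5]  = 11
Q = U + W - 2*T  [with U=5, W=11, T=-1]  = 18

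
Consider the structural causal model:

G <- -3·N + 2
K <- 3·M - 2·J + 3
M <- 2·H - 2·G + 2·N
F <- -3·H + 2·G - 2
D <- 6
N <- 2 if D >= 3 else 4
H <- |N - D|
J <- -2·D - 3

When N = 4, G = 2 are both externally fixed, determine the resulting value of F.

-4

Under do(N = 4, G = 2), each intervened variable's structural equation is replaced by its fixed value.
H = |N - D|  [with N=4, D=6]  = 2
F = -3·H + 2·G - 2  [with H=2, G=2]  = -4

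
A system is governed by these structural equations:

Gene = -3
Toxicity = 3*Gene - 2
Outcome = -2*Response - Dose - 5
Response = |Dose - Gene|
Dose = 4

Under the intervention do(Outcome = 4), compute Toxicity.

The intervention breaks the incoming arrows to Outcome: Outcome = -2*Response - Dose - 5 no longer applies, and Outcome = 4.
Since Toxicity is not a descendant of the intervened variable, it is unaffected.
Toxicity = 3*Gene - 2  [with Gene=-3]  = -11

-11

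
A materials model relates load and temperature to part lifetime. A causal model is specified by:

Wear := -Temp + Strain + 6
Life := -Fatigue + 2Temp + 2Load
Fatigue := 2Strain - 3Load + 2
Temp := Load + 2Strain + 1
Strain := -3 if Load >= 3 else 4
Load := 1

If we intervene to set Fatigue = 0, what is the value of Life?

The intervention breaks the incoming arrows to Fatigue: Fatigue := 2Strain - 3Load + 2 no longer applies, and Fatigue = 0.
Strain = -3 if Load >= 3 else 4  [with Load=1]  = 4
Temp = Load + 2Strain + 1  [with Load=1, Strain=4]  = 10
Life = -Fatigue + 2Temp + 2Load  [with Fatigue=0, Temp=10, Load=1]  = 22

22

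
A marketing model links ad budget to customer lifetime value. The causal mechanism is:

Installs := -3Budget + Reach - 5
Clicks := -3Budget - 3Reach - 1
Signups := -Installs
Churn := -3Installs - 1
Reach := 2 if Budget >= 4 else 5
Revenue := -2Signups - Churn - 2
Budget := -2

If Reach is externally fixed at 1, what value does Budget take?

Under do(Reach=1), the mechanism Reach := 2 if Budget >= 4 else 5 is discarded; Reach is fixed at 1.
Budget is not downstream of the intervention, so its value is determined by the original equations.

-2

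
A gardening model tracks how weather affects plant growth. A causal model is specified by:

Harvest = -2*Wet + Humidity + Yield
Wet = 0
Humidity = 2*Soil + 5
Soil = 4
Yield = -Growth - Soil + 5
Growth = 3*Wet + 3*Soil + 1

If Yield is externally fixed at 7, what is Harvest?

20

The intervention breaks the incoming arrows to Yield: Yield = -Growth - Soil + 5 no longer applies, and Yield = 7.
Humidity = 2*Soil + 5  [with Soil=4]  = 13
Harvest = -2*Wet + Humidity + Yield  [with Wet=0, Humidity=13, Yield=7]  = 20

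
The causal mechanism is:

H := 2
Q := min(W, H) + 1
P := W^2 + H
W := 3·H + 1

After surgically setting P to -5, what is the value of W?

7

The intervention breaks the incoming arrows to P: P := W^2 + H no longer applies, and P = -5.
Since W is not a descendant of the intervened variable, it is unaffected.
W = 3·H + 1  [with H=2]  = 7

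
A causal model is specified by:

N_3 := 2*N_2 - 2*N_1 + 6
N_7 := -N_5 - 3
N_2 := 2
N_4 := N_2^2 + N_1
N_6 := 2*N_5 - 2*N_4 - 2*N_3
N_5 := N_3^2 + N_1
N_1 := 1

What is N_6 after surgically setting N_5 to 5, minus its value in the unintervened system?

-120

The intervention breaks the incoming arrows to N_5: N_5 := N_3^2 + N_1 no longer applies, and N_5 = 5.
N_3 = 2*N_2 - 2*N_1 + 6  [with N_2=2, N_1=1]  = 8
N_4 = N_2^2 + N_1  [with N_2=2, N_1=1]  = 5
N_6 = 2*N_5 - 2*N_4 - 2*N_3  [with N_5=5, N_4=5, N_3=8]  = -16
Without intervention: N_3 = 2*N_2 - 2*N_1 + 6  [with N_2=2, N_1=1]  = 8; N_4 = N_2^2 + N_1  [with N_2=2, N_1=1]  = 5; N_5 = N_3^2 + N_1  [with N_3=8, N_1=1]  = 65; N_6 = 2*N_5 - 2*N_4 - 2*N_3  [with N_5=65, N_4=5, N_3=8]  = 104.
Change = -16 − 104 = -120.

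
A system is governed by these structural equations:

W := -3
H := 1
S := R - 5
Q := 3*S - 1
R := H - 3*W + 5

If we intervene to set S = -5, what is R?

15

Under do(S=-5), the mechanism S := R - 5 is discarded; S is fixed at -5.
Since R is not a descendant of the intervened variable, it is unaffected.
R = H - 3*W + 5  [with H=1, W=-3]  = 15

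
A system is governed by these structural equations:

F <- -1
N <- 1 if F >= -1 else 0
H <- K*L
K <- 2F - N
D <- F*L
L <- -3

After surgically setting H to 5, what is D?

3

do(H=5) replaces the equation H <- K*L with the constant H = 5.
Since D is not a descendant of the intervened variable, it is unaffected.
D = F*L  [with F=-1, L=-3]  = 3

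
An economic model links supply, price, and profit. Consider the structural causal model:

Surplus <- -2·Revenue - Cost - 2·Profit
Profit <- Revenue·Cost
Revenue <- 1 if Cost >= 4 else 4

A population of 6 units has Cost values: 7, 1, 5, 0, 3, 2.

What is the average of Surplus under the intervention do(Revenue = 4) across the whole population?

The intervention sets Revenue=4 in all 6 units regardless of Cost. Recomputing Surplus per unit gives -71, -17, -53, -8, -35, -26; average -35.

-35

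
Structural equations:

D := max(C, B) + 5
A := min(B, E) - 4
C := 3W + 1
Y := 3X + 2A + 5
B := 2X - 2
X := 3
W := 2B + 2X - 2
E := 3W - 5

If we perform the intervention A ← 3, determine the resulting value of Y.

20

do(A=3) replaces the equation A := min(B, E) - 4 with the constant A = 3.
Y = 3X + 2A + 5  [with X=3, A=3]  = 20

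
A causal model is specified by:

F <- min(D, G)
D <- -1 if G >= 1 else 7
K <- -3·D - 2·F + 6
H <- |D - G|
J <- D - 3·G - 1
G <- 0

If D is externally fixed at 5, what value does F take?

The intervention breaks the incoming arrows to D: D <- -1 if G >= 1 else 7 no longer applies, and D = 5.
F = min(D, G)  [with D=5, G=0]  = 0

0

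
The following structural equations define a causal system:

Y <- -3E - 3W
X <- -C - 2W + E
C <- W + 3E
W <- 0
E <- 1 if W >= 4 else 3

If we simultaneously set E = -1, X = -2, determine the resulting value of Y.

3

The joint intervention fixes E = -1, X = -2, removing each variable's own equation.
Y = -3E - 3W  [with E=-1, W=0]  = 3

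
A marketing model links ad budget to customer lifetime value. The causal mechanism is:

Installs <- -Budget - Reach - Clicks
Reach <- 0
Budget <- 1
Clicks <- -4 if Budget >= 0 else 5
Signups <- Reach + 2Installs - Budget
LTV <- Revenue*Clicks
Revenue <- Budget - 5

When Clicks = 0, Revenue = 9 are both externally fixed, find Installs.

Setting Clicks = 0, Revenue = 9 by intervention discards those variables' equations.
Installs = -Budget - Reach - Clicks  [with Budget=1, Reach=0, Clicks=0]  = -1

-1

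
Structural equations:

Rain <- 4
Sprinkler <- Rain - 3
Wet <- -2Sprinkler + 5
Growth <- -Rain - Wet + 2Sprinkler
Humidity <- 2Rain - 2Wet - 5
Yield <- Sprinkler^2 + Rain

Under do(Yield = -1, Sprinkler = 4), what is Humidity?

9

The joint intervention fixes Yield = -1, Sprinkler = 4, removing each variable's own equation.
Wet = -2Sprinkler + 5  [with Sprinkler=4]  = -3
Humidity = 2Rain - 2Wet - 5  [with Rain=4, Wet=-3]  = 9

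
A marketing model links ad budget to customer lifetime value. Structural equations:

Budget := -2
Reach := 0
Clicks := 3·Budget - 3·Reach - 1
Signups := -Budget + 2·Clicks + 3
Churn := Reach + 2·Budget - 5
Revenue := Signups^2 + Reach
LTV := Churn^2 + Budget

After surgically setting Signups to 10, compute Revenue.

100

Under do(Signups=10), the mechanism Signups := -Budget + 2·Clicks + 3 is discarded; Signups is fixed at 10.
Revenue = Signups^2 + Reach  [with Signups=10, Reach=0]  = 100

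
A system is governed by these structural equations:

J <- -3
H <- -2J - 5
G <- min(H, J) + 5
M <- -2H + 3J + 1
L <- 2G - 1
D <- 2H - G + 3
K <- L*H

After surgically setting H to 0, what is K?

Under do(H=0), the mechanism H <- -2J - 5 is discarded; H is fixed at 0.
G = min(H, J) + 5  [with H=0, J=-3]  = 2
L = 2G - 1  [with G=2]  = 3
K = L*H  [with L=3, H=0]  = 0

0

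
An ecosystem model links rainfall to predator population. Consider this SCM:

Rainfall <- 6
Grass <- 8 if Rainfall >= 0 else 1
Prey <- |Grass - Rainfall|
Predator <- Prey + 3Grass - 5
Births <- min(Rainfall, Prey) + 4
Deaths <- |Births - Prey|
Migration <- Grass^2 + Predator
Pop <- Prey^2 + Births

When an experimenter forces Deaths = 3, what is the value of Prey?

2

do(Deaths=3) replaces the equation Deaths <- |Births - Prey| with the constant Deaths = 3.
Prey is not downstream of the intervention, so its value is determined by the original equations.
Grass = 8 if Rainfall >= 0 else 1  [with Rainfall=6]  = 8
Prey = |Grass - Rainfall|  [with Grass=8, Rainfall=6]  = 2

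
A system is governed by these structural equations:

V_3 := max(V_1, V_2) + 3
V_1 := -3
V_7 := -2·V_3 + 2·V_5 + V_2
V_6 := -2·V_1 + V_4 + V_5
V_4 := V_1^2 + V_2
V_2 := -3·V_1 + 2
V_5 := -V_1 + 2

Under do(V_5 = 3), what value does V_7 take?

Under do(V_5=3), the mechanism V_5 := -V_1 + 2 is discarded; V_5 is fixed at 3.
V_2 = -3·V_1 + 2  [with V_1=-3]  = 11
V_3 = max(V_1, V_2) + 3  [with V_1=-3, V_2=11]  = 14
V_7 = -2·V_3 + 2·V_5 + V_2  [with V_3=14, V_5=3, V_2=11]  = -11

-11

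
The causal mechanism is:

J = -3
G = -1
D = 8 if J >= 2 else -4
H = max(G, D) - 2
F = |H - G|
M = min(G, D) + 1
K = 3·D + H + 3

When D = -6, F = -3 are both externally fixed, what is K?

-18

Under do(D = -6, F = -3), each intervened variable's structural equation is replaced by its fixed value.
H = max(G, D) - 2  [with G=-1, D=-6]  = -3
K = 3·D + H + 3  [with D=-6, H=-3]  = -18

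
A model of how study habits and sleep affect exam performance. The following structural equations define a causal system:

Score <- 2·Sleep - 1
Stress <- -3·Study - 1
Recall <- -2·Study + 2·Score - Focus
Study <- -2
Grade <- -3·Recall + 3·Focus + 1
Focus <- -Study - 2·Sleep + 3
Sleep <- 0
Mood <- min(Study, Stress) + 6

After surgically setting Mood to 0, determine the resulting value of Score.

do(Mood=0) replaces the equation Mood <- min(Study, Stress) + 6 with the constant Mood = 0.
Since Score is not a descendant of the intervened variable, it is unaffected.
Score = 2·Sleep - 1  [with Sleep=0]  = -1

-1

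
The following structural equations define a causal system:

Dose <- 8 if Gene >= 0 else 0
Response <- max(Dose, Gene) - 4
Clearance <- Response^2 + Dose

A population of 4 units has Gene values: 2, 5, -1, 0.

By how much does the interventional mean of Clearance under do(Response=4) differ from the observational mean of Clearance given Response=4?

-2

Under do(Response=4), Response's equation is replaced by Response=4 for every unit. Per-unit Clearance: 24, 24, 16, 24. Mean = 22.
Conditioning on Response=4 selects the 3 unit(s) with Gene ∈ {2, 5, 0}. Their Clearance values: 24, 24, 24. Mean = 24.
Difference = 22 − 24 = -2.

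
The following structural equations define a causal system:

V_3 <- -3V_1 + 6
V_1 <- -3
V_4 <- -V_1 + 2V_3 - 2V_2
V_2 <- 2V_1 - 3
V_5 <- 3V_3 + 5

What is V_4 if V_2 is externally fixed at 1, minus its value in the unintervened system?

Under do(V_2=1), the mechanism V_2 <- 2V_1 - 3 is discarded; V_2 is fixed at 1.
V_3 = -3V_1 + 6  [with V_1=-3]  = 15
V_4 = -V_1 + 2V_3 - 2V_2  [with V_1=-3, V_3=15, V_2=1]  = 31
Without intervention: V_2 = 2V_1 - 3  [with V_1=-3]  = -9; V_3 = -3V_1 + 6  [with V_1=-3]  = 15; V_4 = -V_1 + 2V_3 - 2V_2  [with V_1=-3, V_3=15, V_2=-9]  = 51.
Change = 31 − 51 = -20.

-20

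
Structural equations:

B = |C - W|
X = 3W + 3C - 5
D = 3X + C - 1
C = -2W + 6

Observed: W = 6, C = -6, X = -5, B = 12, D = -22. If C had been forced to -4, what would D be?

do(C=-4) replaces the equation C = -2W + 6 with the constant C = -4.
X = 3W + 3C - 5  [with W=6, C=-4]  = 1
D = 3X + C - 1  [with X=1, C=-4]  = -2

-2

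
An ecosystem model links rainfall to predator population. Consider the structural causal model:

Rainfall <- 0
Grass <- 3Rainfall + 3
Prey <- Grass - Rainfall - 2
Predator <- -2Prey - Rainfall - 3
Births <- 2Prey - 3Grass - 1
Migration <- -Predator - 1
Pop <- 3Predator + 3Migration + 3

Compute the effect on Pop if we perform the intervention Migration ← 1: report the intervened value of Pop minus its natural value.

-9

Intervening sets Migration = 1 and removes its equation (Migration <- -Predator - 1).
Grass = 3Rainfall + 3  [with Rainfall=0]  = 3
Prey = Grass - Rainfall - 2  [with Grass=3, Rainfall=0]  = 1
Predator = -2Prey - Rainfall - 3  [with Prey=1, Rainfall=0]  = -5
Pop = 3Predator + 3Migration + 3  [with Predator=-5, Migration=1]  = -9
Without intervention: Grass = 3Rainfall + 3  [with Rainfall=0]  = 3; Prey = Grass - Rainfall - 2  [with Grass=3, Rainfall=0]  = 1; Predator = -2Prey - Rainfall - 3  [with Prey=1, Rainfall=0]  = -5; Migration = -Predator - 1  [with Predator=-5]  = 4; Pop = 3Predator + 3Migration + 3  [with Predator=-5, Migration=4]  = 0.
Change = -9 − 0 = -9.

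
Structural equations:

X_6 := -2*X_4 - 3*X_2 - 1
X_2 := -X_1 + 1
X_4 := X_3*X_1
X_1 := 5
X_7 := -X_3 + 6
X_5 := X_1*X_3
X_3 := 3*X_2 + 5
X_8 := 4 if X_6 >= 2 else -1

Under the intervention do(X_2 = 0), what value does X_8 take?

do(X_2=0) replaces the equation X_2 := -X_1 + 1 with the constant X_2 = 0.
X_3 = 3*X_2 + 5  [with X_2=0]  = 5
X_4 = X_3*X_1  [with X_3=5, X_1=5]  = 25
X_6 = -2*X_4 - 3*X_2 - 1  [with X_4=25, X_2=0]  = -51
X_8 = 4 if X_6 >= 2 else -1  [with X_6=-51]  = -1

-1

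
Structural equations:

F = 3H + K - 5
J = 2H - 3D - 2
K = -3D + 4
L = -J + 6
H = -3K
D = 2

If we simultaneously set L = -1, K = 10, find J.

-68

The joint intervention fixes L = -1, K = 10, removing each variable's own equation.
H = -3K  [with K=10]  = -30
J = 2H - 3D - 2  [with H=-30, D=2]  = -68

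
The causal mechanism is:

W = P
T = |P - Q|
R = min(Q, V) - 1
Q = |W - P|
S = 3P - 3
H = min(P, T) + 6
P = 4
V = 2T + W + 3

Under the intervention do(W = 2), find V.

do(W=2) replaces the equation W = P with the constant W = 2.
Q = |W - P|  [with W=2, P=4]  = 2
T = |P - Q|  [with P=4, Q=2]  = 2
V = 2T + W + 3  [with T=2, W=2]  = 9

9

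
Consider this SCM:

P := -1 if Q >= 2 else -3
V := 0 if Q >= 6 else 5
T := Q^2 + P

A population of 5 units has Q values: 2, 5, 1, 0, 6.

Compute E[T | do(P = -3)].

10.2

The intervention sets P=-3 in all 5 units regardless of Q. Recomputing T per unit gives 1, 22, -2, -3, 33; average 10.2.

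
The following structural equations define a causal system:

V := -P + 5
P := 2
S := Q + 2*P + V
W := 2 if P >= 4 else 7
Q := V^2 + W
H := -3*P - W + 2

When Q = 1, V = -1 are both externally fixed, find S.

4

Setting Q = 1, V = -1 by intervention discards those variables' equations.
S = Q + 2*P + V  [with Q=1, P=2, V=-1]  = 4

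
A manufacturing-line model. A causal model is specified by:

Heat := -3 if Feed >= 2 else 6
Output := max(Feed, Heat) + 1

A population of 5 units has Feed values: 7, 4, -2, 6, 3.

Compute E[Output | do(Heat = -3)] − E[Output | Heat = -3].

-1.4

Under do(Heat=-3), Heat's equation is replaced by Heat=-3 for every unit. Per-unit Output: 8, 5, -1, 7, 4. Mean = 4.6.
E[Output|Heat=-3] averages over only the 4 units with Heat=-3 (Feed = 7, 4, 6, 3): Output = 8, 5, 7, 4, mean 6.
Difference = 4.6 − 6 = -1.4.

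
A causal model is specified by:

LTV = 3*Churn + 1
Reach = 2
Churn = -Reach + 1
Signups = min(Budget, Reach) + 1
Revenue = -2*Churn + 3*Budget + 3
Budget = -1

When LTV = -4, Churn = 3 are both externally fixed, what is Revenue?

-6

Setting LTV = -4, Churn = 3 by intervention discards those variables' equations.
Revenue = -2*Churn + 3*Budget + 3  [with Churn=3, Budget=-1]  = -6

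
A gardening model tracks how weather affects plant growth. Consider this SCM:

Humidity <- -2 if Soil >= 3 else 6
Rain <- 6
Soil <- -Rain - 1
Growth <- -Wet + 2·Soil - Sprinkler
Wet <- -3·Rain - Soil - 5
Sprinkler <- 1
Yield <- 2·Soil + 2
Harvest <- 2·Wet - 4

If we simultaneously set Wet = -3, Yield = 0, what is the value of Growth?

Setting Wet = -3, Yield = 0 by intervention discards those variables' equations.
Soil = -Rain - 1  [with Rain=6]  = -7
Growth = -Wet + 2·Soil - Sprinkler  [with Wet=-3, Soil=-7, Sprinkler=1]  = -12

-12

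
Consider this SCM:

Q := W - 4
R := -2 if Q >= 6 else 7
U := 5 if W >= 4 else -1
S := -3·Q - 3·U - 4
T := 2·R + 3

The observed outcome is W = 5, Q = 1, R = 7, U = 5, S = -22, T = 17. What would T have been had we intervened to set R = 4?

The intervention breaks the incoming arrows to R: R := -2 if Q >= 6 else 7 no longer applies, and R = 4.
T = 2·R + 3  [with R=4]  = 11

11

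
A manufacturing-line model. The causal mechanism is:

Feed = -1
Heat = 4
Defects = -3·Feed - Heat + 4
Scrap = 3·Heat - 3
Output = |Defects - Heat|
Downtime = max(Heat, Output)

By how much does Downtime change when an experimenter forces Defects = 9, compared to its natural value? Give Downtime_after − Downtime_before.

The intervention breaks the incoming arrows to Defects: Defects = -3·Feed - Heat + 4 no longer applies, and Defects = 9.
Output = |Defects - Heat|  [with Defects=9, Heat=4]  = 5
Downtime = max(Heat, Output)  [with Heat=4, Output=5]  = 5
Without intervention: Defects = -3·Feed - Heat + 4  [with Feed=-1, Heat=4]  = 3; Output = |Defects - Heat|  [with Defects=3, Heat=4]  = 1; Downtime = max(Heat, Output)  [with Heat=4, Output=1]  = 4.
Change = 5 − 4 = 1.

1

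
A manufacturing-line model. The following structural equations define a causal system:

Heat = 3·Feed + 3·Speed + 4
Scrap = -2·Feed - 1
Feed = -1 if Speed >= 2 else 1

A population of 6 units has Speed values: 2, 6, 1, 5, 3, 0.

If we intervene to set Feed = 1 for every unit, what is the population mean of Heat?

The intervention sets Feed=1 in all 6 units regardless of Speed. Recomputing Heat per unit gives 13, 25, 10, 22, 16, 7; average 15.5.

15.5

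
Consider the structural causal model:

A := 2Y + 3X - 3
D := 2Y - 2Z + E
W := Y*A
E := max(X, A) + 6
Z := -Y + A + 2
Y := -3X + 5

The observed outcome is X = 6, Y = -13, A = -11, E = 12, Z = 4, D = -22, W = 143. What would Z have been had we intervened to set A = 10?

25

do(A=10) replaces the equation A := 2Y + 3X - 3 with the constant A = 10.
Y = -3X + 5  [with X=6]  = -13
Z = -Y + A + 2  [with Y=-13, A=10]  = 25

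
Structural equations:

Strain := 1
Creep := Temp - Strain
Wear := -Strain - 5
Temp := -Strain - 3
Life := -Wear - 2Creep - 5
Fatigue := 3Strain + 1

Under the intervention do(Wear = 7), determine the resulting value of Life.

Under do(Wear=7), the mechanism Wear := -Strain - 5 is discarded; Wear is fixed at 7.
Temp = -Strain - 3  [with Strain=1]  = -4
Creep = Temp - Strain  [with Temp=-4, Strain=1]  = -5
Life = -Wear - 2Creep - 5  [with Wear=7, Creep=-5]  = -2

-2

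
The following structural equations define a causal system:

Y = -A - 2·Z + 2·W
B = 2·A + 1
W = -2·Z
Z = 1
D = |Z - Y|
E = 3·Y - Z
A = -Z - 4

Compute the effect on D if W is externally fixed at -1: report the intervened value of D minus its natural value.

-2

do(W=-1) replaces the equation W = -2·Z with the constant W = -1.
A = -Z - 4  [with Z=1]  = -5
Y = -A - 2·Z + 2·W  [with A=-5, Z=1, W=-1]  = 1
D = |Z - Y|  [with Z=1, Y=1]  = 0
Without intervention: W = -2·Z  [with Z=1]  = -2; A = -Z - 4  [with Z=1]  = -5; Y = -A - 2·Z + 2·W  [with A=-5, Z=1, W=-2]  = -1; D = |Z - Y|  [with Z=1, Y=-1]  = 2.
Change = 0 − 2 = -2.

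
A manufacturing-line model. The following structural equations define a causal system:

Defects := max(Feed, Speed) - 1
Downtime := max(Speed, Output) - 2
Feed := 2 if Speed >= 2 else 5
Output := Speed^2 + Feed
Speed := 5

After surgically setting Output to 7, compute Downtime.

5

Intervening sets Output = 7 and removes its equation (Output := Speed^2 + Feed).
Downtime = max(Speed, Output) - 2  [with Speed=5, Output=7]  = 5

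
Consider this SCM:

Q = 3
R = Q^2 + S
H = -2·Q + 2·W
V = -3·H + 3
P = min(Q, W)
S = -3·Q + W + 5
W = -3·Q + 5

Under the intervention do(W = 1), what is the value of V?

15

Under do(W=1), the mechanism W = -3·Q + 5 is discarded; W is fixed at 1.
H = -2·Q + 2·W  [with Q=3, W=1]  = -4
V = -3·H + 3  [with H=-4]  = 15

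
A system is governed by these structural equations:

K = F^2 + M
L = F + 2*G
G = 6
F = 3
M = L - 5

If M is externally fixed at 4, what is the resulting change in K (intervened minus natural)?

-6

Intervening sets M = 4 and removes its equation (M = L - 5).
K = F^2 + M  [with F=3, M=4]  = 13
Without intervention: L = F + 2*G  [with F=3, G=6]  = 15; M = L - 5  [with L=15]  = 10; K = F^2 + M  [with F=3, M=10]  = 19.
Change = 13 − 19 = -6.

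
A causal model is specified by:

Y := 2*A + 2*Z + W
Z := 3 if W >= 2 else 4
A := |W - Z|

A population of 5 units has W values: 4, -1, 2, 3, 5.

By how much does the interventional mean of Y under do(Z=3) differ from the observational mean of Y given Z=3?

do(Z=3) breaks Z's dependence on W. With Z=3 fixed, Y across the units is 12, 13, 10, 9, 15, mean 11.8.
Conditioning on Z=3 selects the 4 unit(s) with W ∈ {4, 2, 3, 5}. Their Y values: 12, 10, 9, 15. Mean = 11.5.
Difference = 11.8 − 11.5 = 0.3.

0.3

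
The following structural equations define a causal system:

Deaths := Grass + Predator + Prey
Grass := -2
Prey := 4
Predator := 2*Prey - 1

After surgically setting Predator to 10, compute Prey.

4

Under do(Predator=10), the mechanism Predator := 2*Prey - 1 is discarded; Predator is fixed at 10.
Since Prey is not a descendant of the intervened variable, it is unaffected.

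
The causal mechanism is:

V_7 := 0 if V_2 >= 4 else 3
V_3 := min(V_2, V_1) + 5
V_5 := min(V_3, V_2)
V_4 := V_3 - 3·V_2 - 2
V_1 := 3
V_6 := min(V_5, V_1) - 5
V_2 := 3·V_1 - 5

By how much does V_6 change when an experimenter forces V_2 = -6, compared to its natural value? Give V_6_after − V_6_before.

-9

Under do(V_2=-6), the mechanism V_2 := 3·V_1 - 5 is discarded; V_2 is fixed at -6.
V_3 = min(V_2, V_1) + 5  [with V_2=-6, V_1=3]  = -1
V_5 = min(V_3, V_2)  [with V_3=-1, V_2=-6]  = -6
V_6 = min(V_5, V_1) - 5  [with V_5=-6, V_1=3]  = -11
Without intervention: V_2 = 3·V_1 - 5  [with V_1=3]  = 4; V_3 = min(V_2, V_1) + 5  [with V_2=4, V_1=3]  = 8; V_5 = min(V_3, V_2)  [with V_3=8, V_2=4]  = 4; V_6 = min(V_5, V_1) - 5  [with V_5=4, V_1=3]  = -2.
Change = -11 − (-2) = -9.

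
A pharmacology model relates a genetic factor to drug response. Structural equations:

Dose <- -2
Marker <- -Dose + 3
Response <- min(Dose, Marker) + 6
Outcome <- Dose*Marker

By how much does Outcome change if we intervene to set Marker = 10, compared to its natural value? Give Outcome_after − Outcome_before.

-10

Under do(Marker=10), the mechanism Marker <- -Dose + 3 is discarded; Marker is fixed at 10.
Outcome = Dose*Marker  [with Dose=-2, Marker=10]  = -20
Without intervention: Marker = -Dose + 3  [with Dose=-2]  = 5; Outcome = Dose*Marker  [with Dose=-2, Marker=5]  = -10.
Change = -20 − (-10) = -10.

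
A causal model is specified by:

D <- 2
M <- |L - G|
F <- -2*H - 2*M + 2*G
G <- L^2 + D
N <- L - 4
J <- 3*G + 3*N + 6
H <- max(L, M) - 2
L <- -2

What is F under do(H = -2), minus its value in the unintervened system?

Intervening sets H = -2 and removes its equation (H <- max(L, M) - 2).
G = L^2 + D  [with L=-2, D=2]  = 6
M = |L - G|  [with L=-2, G=6]  = 8
F = -2*H - 2*M + 2*G  [with H=-2, M=8, G=6]  = 0
Without intervention: G = L^2 + D  [with L=-2, D=2]  = 6; M = |L - G|  [with L=-2, G=6]  = 8; H = max(L, M) - 2  [with L=-2, M=8]  = 6; F = -2*H - 2*M + 2*G  [with H=6, M=8, G=6]  = -16.
Change = 0 − (-16) = 16.

16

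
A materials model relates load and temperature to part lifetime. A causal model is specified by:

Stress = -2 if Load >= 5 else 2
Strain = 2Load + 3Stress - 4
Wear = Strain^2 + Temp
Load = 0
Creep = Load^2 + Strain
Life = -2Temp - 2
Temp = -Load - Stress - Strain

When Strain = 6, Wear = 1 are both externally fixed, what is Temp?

Setting Strain = 6, Wear = 1 by intervention discards those variables' equations.
Stress = -2 if Load >= 5 else 2  [with Load=0]  = 2
Temp = -Load - Stress - Strain  [with Load=0, Stress=2, Strain=6]  = -8

-8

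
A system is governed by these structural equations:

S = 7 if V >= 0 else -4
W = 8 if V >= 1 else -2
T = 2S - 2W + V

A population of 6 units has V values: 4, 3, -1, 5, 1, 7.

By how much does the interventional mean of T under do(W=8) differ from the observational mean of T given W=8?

-4.5

The intervention sets W=8 in all 6 units regardless of V. Recomputing T per unit gives 2, 1, -25, 3, -1, 5; average -2.5.
Observing W=8 restricts to units where W's equation naturally yields 8: V ∈ {4, 3, 5, 1, 7}. In that subpopulation T = 2, 1, 3, -1, 5, mean 2.
Difference = -2.5 − 2 = -4.5.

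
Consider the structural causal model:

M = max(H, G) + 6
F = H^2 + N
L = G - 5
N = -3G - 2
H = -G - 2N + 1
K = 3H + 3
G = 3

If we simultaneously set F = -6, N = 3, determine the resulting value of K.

Setting F = -6, N = 3 by intervention discards those variables' equations.
H = -G - 2N + 1  [with G=3, N=3]  = -8
K = 3H + 3  [with H=-8]  = -21

-21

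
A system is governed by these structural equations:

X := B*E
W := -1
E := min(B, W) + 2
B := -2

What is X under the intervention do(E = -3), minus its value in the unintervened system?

The intervention breaks the incoming arrows to E: E := min(B, W) + 2 no longer applies, and E = -3.
X = B*E  [with B=-2, E=-3]  = 6
Without intervention: E = min(B, W) + 2  [with B=-2, W=-1]  = 0; X = B*E  [with B=-2, E=0]  = 0.
Change = 6 − 0 = 6.

6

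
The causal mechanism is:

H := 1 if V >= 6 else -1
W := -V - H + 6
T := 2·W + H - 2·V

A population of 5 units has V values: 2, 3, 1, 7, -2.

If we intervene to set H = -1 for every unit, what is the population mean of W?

do(H=-1) breaks H's dependence on V. With H=-1 fixed, W across the units is 5, 4, 6, 0, 9, mean 4.8.

4.8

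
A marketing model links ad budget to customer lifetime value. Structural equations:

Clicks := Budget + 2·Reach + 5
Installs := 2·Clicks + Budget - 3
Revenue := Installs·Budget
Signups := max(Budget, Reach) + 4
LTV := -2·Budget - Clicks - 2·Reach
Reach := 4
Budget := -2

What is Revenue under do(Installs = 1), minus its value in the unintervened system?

Under do(Installs=1), the mechanism Installs := 2·Clicks + Budget - 3 is discarded; Installs is fixed at 1.
Revenue = Installs·Budget  [with Installs=1, Budget=-2]  = -2
Without intervention: Clicks = Budget + 2·Reach + 5  [with Budget=-2, Reach=4]  = 11; Installs = 2·Clicks + Budget - 3  [with Clicks=11, Budget=-2]  = 17; Revenue = Installs·Budget  [with Installs=17, Budget=-2]  = -34.
Change = -2 − (-34) = 32.

32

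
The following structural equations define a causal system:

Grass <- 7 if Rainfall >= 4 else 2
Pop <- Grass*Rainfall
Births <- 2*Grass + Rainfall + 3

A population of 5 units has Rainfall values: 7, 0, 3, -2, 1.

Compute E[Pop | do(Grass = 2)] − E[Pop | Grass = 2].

do(Grass=2) breaks Grass's dependence on Rainfall. With Grass=2 fixed, Pop across the units is 14, 0, 6, -4, 2, mean 3.6.
Observing Grass=2 restricts to units where Grass's equation naturally yields 2: Rainfall ∈ {0, 3, -2, 1}. In that subpopulation Pop = 0, 6, -4, 2, mean 1.
Difference = 3.6 − 1 = 2.6.

2.6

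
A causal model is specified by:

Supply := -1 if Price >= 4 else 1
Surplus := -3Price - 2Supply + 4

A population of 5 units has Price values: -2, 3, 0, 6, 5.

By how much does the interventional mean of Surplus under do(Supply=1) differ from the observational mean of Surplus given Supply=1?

-6.2

Under do(Supply=1), Supply's equation is replaced by Supply=1 for every unit. Per-unit Surplus: 8, -7, 2, -16, -13. Mean = -5.2.
Conditioning on Supply=1 selects the 3 unit(s) with Price ∈ {-2, 3, 0}. Their Surplus values: 8, -7, 2. Mean = 1.
Difference = -5.2 − 1 = -6.2.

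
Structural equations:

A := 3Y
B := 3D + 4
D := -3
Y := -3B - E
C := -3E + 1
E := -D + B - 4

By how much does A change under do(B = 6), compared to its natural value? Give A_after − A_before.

-132

Under do(B=6), the mechanism B := 3D + 4 is discarded; B is fixed at 6.
E = -D + B - 4  [with D=-3, B=6]  = 5
Y = -3B - E  [with B=6, E=5]  = -23
A = 3Y  [with Y=-23]  = -69
Without intervention: B = 3D + 4  [with D=-3]  = -5; E = -D + B - 4  [with D=-3, B=-5]  = -6; Y = -3B - E  [with B=-5, E=-6]  = 21; A = 3Y  [with Y=21]  = 63.
Change = -69 − 63 = -132.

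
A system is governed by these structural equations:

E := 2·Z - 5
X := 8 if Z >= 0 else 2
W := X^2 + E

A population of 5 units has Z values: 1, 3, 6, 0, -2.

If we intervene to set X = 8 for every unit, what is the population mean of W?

62.2

Under do(X=8), X's equation is replaced by X=8 for every unit. Per-unit W: 61, 65, 71, 59, 55. Mean = 62.2.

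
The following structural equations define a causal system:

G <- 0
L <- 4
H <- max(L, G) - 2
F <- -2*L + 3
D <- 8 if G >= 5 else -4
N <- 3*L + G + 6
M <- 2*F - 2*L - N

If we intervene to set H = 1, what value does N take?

18

Under do(H=1), the mechanism H <- max(L, G) - 2 is discarded; H is fixed at 1.
Since N is not a descendant of the intervened variable, it is unaffected.
N = 3*L + G + 6  [with L=4, G=0]  = 18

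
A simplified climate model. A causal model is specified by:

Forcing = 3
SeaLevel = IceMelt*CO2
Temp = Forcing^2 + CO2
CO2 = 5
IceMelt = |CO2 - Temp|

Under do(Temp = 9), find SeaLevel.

20

do(Temp=9) replaces the equation Temp = Forcing^2 + CO2 with the constant Temp = 9.
IceMelt = |CO2 - Temp|  [with CO2=5, Temp=9]  = 4
SeaLevel = IceMelt*CO2  [with IceMelt=4, CO2=5]  = 20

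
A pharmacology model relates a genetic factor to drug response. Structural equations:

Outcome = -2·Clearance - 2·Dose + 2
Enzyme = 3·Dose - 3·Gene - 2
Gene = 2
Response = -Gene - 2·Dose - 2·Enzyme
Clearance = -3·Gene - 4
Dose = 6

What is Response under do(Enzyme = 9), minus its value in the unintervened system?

The intervention breaks the incoming arrows to Enzyme: Enzyme = 3·Dose - 3·Gene - 2 no longer applies, and Enzyme = 9.
Response = -Gene - 2·Dose - 2·Enzyme  [with Gene=2, Dose=6, Enzyme=9]  = -32
Without intervention: Enzyme = 3·Dose - 3·Gene - 2  [with Dose=6, Gene=2]  = 10; Response = -Gene - 2·Dose - 2·Enzyme  [with Gene=2, Dose=6, Enzyme=10]  = -34.
Change = -32 − (-34) = 2.

2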